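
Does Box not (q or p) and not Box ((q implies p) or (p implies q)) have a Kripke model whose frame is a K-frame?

1. Box not (q or p) and not Box ((q implies p) or (p implies q)), 0
2. Box not (q or p), 0   [and-rule on 1]
3. not Box ((q implies p) or (p implies q)), 0   [and-rule on 1]
4. not ((q implies p) or (p implies q)), 1   [neg-Box-rule on 3: fresh world 1, 0R1]
5. not (q implies p), 1   [neg-or-rule on 4]
6. not (p implies q), 1   [neg-or-rule on 4]
7. q, 1   [neg-implies-rule on 5]
8. not p, 1   [neg-implies-rule on 5]
9. p, 1   [neg-implies-rule on 6]
10. not q, 1   [neg-implies-rule on 6]
Accessibility: 0R1
Branch closes: p and not p both at 1.
All branches of the tableau close; one closing branch shown above.

No, unsatisfiable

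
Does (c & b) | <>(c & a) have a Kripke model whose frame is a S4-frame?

Satisfiable (open branch found)

1. (c & b) | <>(c & a), w0
2. <>(c & a), w0
3. c & a, w1
4. c, w1
5. a, w1
Accessibility: w0Rw0, w0Rw1, w1Rw1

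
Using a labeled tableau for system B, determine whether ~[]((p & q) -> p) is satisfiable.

Unsatisfiable

1. ~[]((p & q) -> p), w0
2. ~((p & q) -> p), w1
3. p & q, w1
4. ~p, w1
5. p, w1
6. q, w1
Accessibility: w0Rw0, w0Rw1, w1Rw0, w1Rw1
Branch closes: p and ~p both at w1.
Every branch closes; the branch above is one of them.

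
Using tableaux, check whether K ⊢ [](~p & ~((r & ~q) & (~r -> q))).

Tableau for the negation ~[](~p & ~((r & ~q) & (~r -> q))):
1. ~[](~p & ~((r & ~q) & (~r -> q))), w0
2. ~(~p & ~((r & ~q) & (~r -> q))), w1
3. (r & ~q) & (~r -> q), w1
4. r & ~q, w1
5. ~r -> q, w1
6. r, w1
7. ~q, w1
Accessibility: w0Rw1
The negation has an open branch (countermodel exists).

No, not valid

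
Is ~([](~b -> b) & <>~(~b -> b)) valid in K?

Tableau for the negation [](~b -> b) & <>~(~b -> b):
1. [](~b -> b) & <>~(~b -> b), u
2. [](~b -> b), u
3. <>~(~b -> b), u
4. ~(~b -> b), v
5. ~b, v
6. ~b -> b, v
7. b, v
Accessibility: uRv
Branch closes: b and ~b both at v.
Every branch of the negation's tableau closes; the branch above is one of them.

Valid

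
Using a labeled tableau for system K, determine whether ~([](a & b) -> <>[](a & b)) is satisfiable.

Yes, satisfiable

1. ~([](a & b) -> <>[](a & b)), u
2. [](a & b), u   [~->-rule on 1]
3. ~<>[](a & b), u   [~->-rule on 1]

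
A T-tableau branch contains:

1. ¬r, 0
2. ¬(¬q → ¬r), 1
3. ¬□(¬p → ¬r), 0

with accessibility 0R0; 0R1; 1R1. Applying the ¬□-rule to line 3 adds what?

a fresh world 2 with 0R2, and ¬(¬p → ¬r) at 2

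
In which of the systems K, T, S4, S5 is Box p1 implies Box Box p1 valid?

T-tableau for the negation not (Box p1 implies Box Box p1):
1. not (Box p1 implies Box Box p1), u
2. Box p1, u
3. not Box Box p1, u
4. p1, u
5. not Box p1, v
6. p1, v
7. not p1, w
Accessibility: uRu, uRv, vRv, vRw, wRw
Complete open branch: countermodel on a T-frame, so not valid in T, nor in K (the same frame is also a K-frame).
S4-tableau for the negation not (Box p1 implies Box Box p1):
1. not (Box p1 implies Box Box p1), u
2. Box p1, u
3. not Box Box p1, u
4. p1, u
5. not Box p1, v
6. p1, v
7. not p1, w
8. p1, w
Accessibility: uRu, uRv, uRw, vRv, vRw, wRw
Branch closes: p1 and not p1 both at w.
Every branch closes (one shown): valid in S4, hence also in S5 (every theorem of S4 is a theorem of S5).

S4, S5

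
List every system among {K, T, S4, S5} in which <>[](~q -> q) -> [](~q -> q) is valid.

S5

S4-tableau for the negation ~(<>[](~q -> q) -> [](~q -> q)):
1. ~(<>[](~q -> q) -> [](~q -> q)), w0
2. <>[](~q -> q), w0   [~->-rule on 1]
3. ~[](~q -> q), w0   [~->-rule on 1]
4. [](~q -> q), w1   [<>-rule on 2: fresh world w1, w0Rw1]
5. ~q -> q, w1   [[]-rule on 4 via w1Rw1]
6. q, w1   [->-rule on 5 (branches; this branch)]
7. ~(~q -> q), w2   [~[]-rule on 3: fresh world w2, w0Rw2]
8. ~q, w2   [~->-rule on 7]
Accessibility: w0Rw0, w0Rw1, w0Rw2, w1Rw1, w2Rw2
Complete open branch: countermodel on an S4-frame, so not valid in S4, nor in K, T (the same frame is also a K-frame and a T-frame).
S5-tableau for the negation ~(<>[](~q -> q) -> [](~q -> q)):
1. ~(<>[](~q -> q) -> [](~q -> q)), w0
2. <>[](~q -> q), w0   [~->-rule on 1]
3. ~[](~q -> q), w0   [~->-rule on 1]
4. [](~q -> q), w1   [<>-rule on 2: fresh world w1, w0Rw1]
5. ~q -> q, w0   [[]-rule on 4 via w1Rw0]
6. ~q -> q, w1   [[]-rule on 4 via w1Rw1]
7. q, w0   [->-rule on 5 (branches; this branch)]
8. q, w1   [->-rule on 6 (branches; this branch)]
9. ~(~q -> q), w2   [~[]-rule on 3: fresh world w2, w0Rw2]
10. ~q, w2   [~->-rule on 9]
11. ~q -> q, w2   [[]-rule on 4 via w1Rw2]
12. q, w2   [->-rule on 11 (branches; this branch)]
Accessibility: w0Rw0, w0Rw1, w0Rw2, w1Rw0, w1Rw1, w1Rw2, w2Rw0, w2Rw1, w2Rw2
Branch closes: q and ~q both at w2.
Every branch closes (one shown): valid in S5.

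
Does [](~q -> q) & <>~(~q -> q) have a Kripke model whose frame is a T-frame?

1. [](~q -> q) & <>~(~q -> q), u
2. [](~q -> q), u
3. <>~(~q -> q), u
4. ~q -> q, u
5. q, u
6. ~(~q -> q), v
7. ~q, v
8. ~q -> q, v
9. q, v
Accessibility: uRu, uRv, vRv
Branch closes: q and ~q both at v.
Every branch closes; the branch above is one of them.

Unsatisfiable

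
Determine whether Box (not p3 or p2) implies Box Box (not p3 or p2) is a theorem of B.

Tableau for the negation not (Box (not p3 or p2) implies Box Box (not p3 or p2)):
1. not (Box (not p3 or p2) implies Box Box (not p3 or p2)), w0
2. Box (not p3 or p2), w0   [neg-implies-rule on 1]
3. not Box Box (not p3 or p2), w0   [neg-implies-rule on 1]
4. not p3 or p2, w0   [Box-rule on 2 via w0Rw0]
5. p2, w0   [or-rule on 4 (branches; this branch)]
6. not Box (not p3 or p2), w1   [neg-Box-rule on 3: fresh world w1, w0Rw1]
7. not p3 or p2, w1   [Box-rule on 2 via w0Rw1]
8. p2, w1   [or-rule on 7 (branches; this branch)]
9. not (not p3 or p2), w2   [neg-Box-rule on 6: fresh world w2, w1Rw2]
10. p3, w2   [neg-or-rule on 9]
11. not p2, w2   [neg-or-rule on 9]
Accessibility: w0Rw0, w0Rw1, w1Rw0, w1Rw1, w1Rw2, w2Rw1, w2Rw2
The negation has an open branch (countermodel exists).

No, not valid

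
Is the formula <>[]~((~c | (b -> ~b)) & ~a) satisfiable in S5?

1. <>[]~((~c | (b -> ~b)) & ~a), u
2. []~((~c | (b -> ~b)) & ~a), v
3. ~((~c | (b -> ~b)) & ~a), u
4. ~((~c | (b -> ~b)) & ~a), v
5. a, u
6. a, v
Accessibility: uRu, uRv, vRu, vRv

Yes, satisfiable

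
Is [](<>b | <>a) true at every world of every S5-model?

Invalid (countermodel exists)

Tableau for the negation ~[](<>b | <>a):
1. ~[](<>b | <>a), 0
2. ~(<>b | <>a), 1   [~[]-rule on 1: fresh world 1, 0R1]
3. ~<>b, 1   [~|-rule on 2]
4. ~<>a, 1   [~|-rule on 2]
5. ~b, 0   [~<>-rule on 3 via 1R0]
6. ~b, 1   [~<>-rule on 3 via 1R1]
7. ~a, 0   [~<>-rule on 4 via 1R0]
8. ~a, 1   [~<>-rule on 4 via 1R1]
Accessibility: 0R0, 0R1, 1R0, 1R1
The negation has an open branch (countermodel exists).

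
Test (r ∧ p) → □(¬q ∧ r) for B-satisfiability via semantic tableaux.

Satisfiable

1. (r ∧ p) → □(¬q ∧ r), u
2. □(¬q ∧ r), u   [→-rule on 1 (branches; this branch)]
3. ¬q ∧ r, u   [□-rule on 2 via uRu]
4. ¬q, u   [∧-rule on 3]
5. r, u   [∧-rule on 3]
Accessibility: uRu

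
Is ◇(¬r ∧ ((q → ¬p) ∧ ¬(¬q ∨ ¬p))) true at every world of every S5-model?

Invalid (countermodel exists)

Tableau for the negation ¬◇(¬r ∧ ((q → ¬p) ∧ ¬(¬q ∨ ¬p))):
1. ¬◇(¬r ∧ ((q → ¬p) ∧ ¬(¬q ∨ ¬p))), u
2. ¬(¬r ∧ ((q → ¬p) ∧ ¬(¬q ∨ ¬p))), u
3. ¬((q → ¬p) ∧ ¬(¬q ∨ ¬p)), u
4. ¬q ∨ ¬p, u
5. ¬p, u
Accessibility: uRu
The negation has an open branch (countermodel exists).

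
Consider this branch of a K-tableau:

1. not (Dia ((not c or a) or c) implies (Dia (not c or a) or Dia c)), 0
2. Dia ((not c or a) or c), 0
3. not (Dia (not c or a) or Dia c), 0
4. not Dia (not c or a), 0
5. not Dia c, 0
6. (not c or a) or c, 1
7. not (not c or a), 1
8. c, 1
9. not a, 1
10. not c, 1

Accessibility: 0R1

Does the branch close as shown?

Both c and not c appear at 1.

Yes, closed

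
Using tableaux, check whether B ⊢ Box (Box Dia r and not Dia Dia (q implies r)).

Tableau for the negation not Box (Box Dia r and not Dia Dia (q implies r)):
1. not Box (Box Dia r and not Dia Dia (q implies r)), u
2. not (Box Dia r and not Dia Dia (q implies r)), v
3. Dia Dia (q implies r), v
4. Dia (q implies r), w
5. q implies r, x
6. r, x
Accessibility: uRu, uRv, vRu, vRv, vRw, wRv, wRw, wRx, xRw, xRx
The negation has an open branch (countermodel exists).

Invalid (countermodel exists)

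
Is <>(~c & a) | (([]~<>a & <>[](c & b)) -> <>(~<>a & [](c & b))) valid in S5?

Valid

Tableau for the negation ~(<>(~c & a) | (([]~<>a & <>[](c & b)) -> <>(~<>a & [](c & b)))):
1. ~(<>(~c & a) | (([]~<>a & <>[](c & b)) -> <>(~<>a & [](c & b)))), 0
2. ~<>(~c & a), 0
3. ~(([]~<>a & <>[](c & b)) -> <>(~<>a & [](c & b))), 0
4. []~<>a & <>[](c & b), 0
5. ~<>(~<>a & [](c & b)), 0
6. []~<>a, 0
7. <>[](c & b), 0
8. ~(~c & a), 0
9. ~(~<>a & [](c & b)), 0
10. ~<>a, 0
11. ~a, 0
12. ~[](c & b), 0
13. [](c & b), 1
14. ~(~c & a), 1
15. ~(~<>a & [](c & b)), 1
16. ~<>a, 1
17. ~a, 1
18. c & b, 0
19. c, 0
20. b, 0
21. c & b, 1
22. c, 1
23. b, 1
24. ~[](c & b), 1
25. ~(c & b), 2
26. ~(~c & a), 2
27. ~(~<>a & [](c & b)), 2
28. ~<>a, 2
29. ~a, 2
30. c & b, 2
31. c, 2
32. b, 2
33. ~b, 2
Accessibility: 0R0, 0R1, 0R2, 1R0, 1R1, 1R2, 2R0, 2R1, 2R2
Branch closes: b and ~b both at 2.
Every branch of the negation's tableau closes; the branch above is one of them.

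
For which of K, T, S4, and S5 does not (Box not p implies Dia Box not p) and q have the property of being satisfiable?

K

K-tableau for the formula:
1. not (Box not p implies Dia Box not p) and q, u
2. not (Box not p implies Dia Box not p), u
3. q, u
4. Box not p, u
5. not Dia Box not p, u
Complete open branch: satisfiable in K.
T-tableau for the formula:
1. not (Box not p implies Dia Box not p) and q, u
2. not (Box not p implies Dia Box not p), u
3. q, u
4. Box not p, u
5. not Dia Box not p, u
6. not p, u
7. not Box not p, u
8. p, v
9. not p, v
Accessibility: uRu, uRv, vRv
Branch closes: p and not p both at v.
Every branch closes (one shown): unsatisfiable in T, hence also in S4, S5 (every S4/S5-frame is a T-frame).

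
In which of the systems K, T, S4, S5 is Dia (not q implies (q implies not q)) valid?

T, S4, S5

T-tableau for the negation not Dia (not q implies (q implies not q)):
1. not Dia (not q implies (q implies not q)), w0
2. not (not q implies (q implies not q)), w0   [neg-Dia-rule on 1 via w0Rw0]
3. not q, w0   [neg-implies-rule on 2]
4. not (q implies not q), w0   [neg-implies-rule on 2]
5. q, w0   [neg-implies-rule on 4]
Accessibility: w0Rw0
Branch closes: q and not q both at w0.
Every branch closes (one shown): valid in T, hence also in S4, S5 (every theorem of T is a theorem of S4 and S5).
K-tableau for the negation not Dia (not q implies (q implies not q)):
1. not Dia (not q implies (q implies not q)), w0
Complete open branch: countermodel on a K-frame, so not valid in K.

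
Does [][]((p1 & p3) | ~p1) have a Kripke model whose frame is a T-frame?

Yes, satisfiable

1. [][]((p1 & p3) | ~p1), 0
2. []((p1 & p3) | ~p1), 0   [[]-rule on 1 via 0R0]
3. (p1 & p3) | ~p1, 0   [[]-rule on 2 via 0R0]
4. ~p1, 0   [|-rule on 3 (branches; this branch)]
Accessibility: 0R0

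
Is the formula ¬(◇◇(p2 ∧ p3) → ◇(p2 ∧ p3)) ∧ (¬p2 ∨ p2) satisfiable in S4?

1. ¬(◇◇(p2 ∧ p3) → ◇(p2 ∧ p3)) ∧ (¬p2 ∨ p2), w0
2. ¬(◇◇(p2 ∧ p3) → ◇(p2 ∧ p3)), w0
3. ¬p2 ∨ p2, w0
4. ◇◇(p2 ∧ p3), w0
5. ¬◇(p2 ∧ p3), w0
6. ¬(p2 ∧ p3), w0
7. p2, w0
8. ¬p3, w0
9. ◇(p2 ∧ p3), w1
10. ¬(p2 ∧ p3), w1
11. ¬p3, w1
12. p2 ∧ p3, w2
13. p2, w2
14. p3, w2
15. ¬(p2 ∧ p3), w2
16. ¬p3, w2
Accessibility: w0Rw0, w0Rw1, w0Rw2, w1Rw1, w1Rw2, w2Rw2
Branch closes: p3 and ¬p3 both at w2.
(One branch shown.) All branches close.

No, unsatisfiable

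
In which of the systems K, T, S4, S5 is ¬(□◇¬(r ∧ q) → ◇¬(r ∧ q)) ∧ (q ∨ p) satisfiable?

K-tableau for the formula:
1. ¬(□◇¬(r ∧ q) → ◇¬(r ∧ q)) ∧ (q ∨ p), 0
2. ¬(□◇¬(r ∧ q) → ◇¬(r ∧ q)), 0   [∧-rule on 1]
3. q ∨ p, 0   [∧-rule on 1]
4. □◇¬(r ∧ q), 0   [¬→-rule on 2]
5. ¬◇¬(r ∧ q), 0   [¬→-rule on 2]
6. p, 0   [∨-rule on 3 (branches; this branch)]
Complete open branch: satisfiable in K.
T-tableau for the formula:
1. ¬(□◇¬(r ∧ q) → ◇¬(r ∧ q)) ∧ (q ∨ p), 0
2. ¬(□◇¬(r ∧ q) → ◇¬(r ∧ q)), 0   [∧-rule on 1]
3. q ∨ p, 0   [∧-rule on 1]
4. □◇¬(r ∧ q), 0   [¬→-rule on 2]
5. ¬◇¬(r ∧ q), 0   [¬→-rule on 2]
6. ◇¬(r ∧ q), 0   [□-rule on 4 via 0R0]
7. r ∧ q, 0   [¬◇-rule on 5 via 0R0]
8. r, 0   [∧-rule on 7]
9. q, 0   [∧-rule on 7]
10. p, 0   [∨-rule on 3 (branches; this branch)]
11. ¬(r ∧ q), 1   [◇-rule on 6: fresh world 1, 0R1]
12. ◇¬(r ∧ q), 1   [□-rule on 4 via 0R1]
13. r ∧ q, 1   [¬◇-rule on 5 via 0R1]
14. r, 1   [∧-rule on 13]
15. q, 1   [∧-rule on 13]
16. ¬q, 1   [¬∧-rule on 11 (branches; this branch)]
Accessibility: 0R0, 0R1, 1R1
Branch closes: q and ¬q both at 1.
Every branch closes (one shown): unsatisfiable in T, hence also in S4, S5 (every S4/S5-frame is a T-frame).

K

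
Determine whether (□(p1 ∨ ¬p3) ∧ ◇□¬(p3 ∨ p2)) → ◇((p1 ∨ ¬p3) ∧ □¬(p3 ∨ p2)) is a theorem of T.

Tableau for the negation ¬((□(p1 ∨ ¬p3) ∧ ◇□¬(p3 ∨ p2)) → ◇((p1 ∨ ¬p3) ∧ □¬(p3 ∨ p2))):
1. ¬((□(p1 ∨ ¬p3) ∧ ◇□¬(p3 ∨ p2)) → ◇((p1 ∨ ¬p3) ∧ □¬(p3 ∨ p2))), w0
2. □(p1 ∨ ¬p3) ∧ ◇□¬(p3 ∨ p2), w0   [¬→-rule on 1]
3. ¬◇((p1 ∨ ¬p3) ∧ □¬(p3 ∨ p2)), w0   [¬→-rule on 1]
4. □(p1 ∨ ¬p3), w0   [∧-rule on 2]
5. ◇□¬(p3 ∨ p2), w0   [∧-rule on 2]
6. ¬((p1 ∨ ¬p3) ∧ □¬(p3 ∨ p2)), w0   [¬◇-rule on 3 via w0Rw0]
7. p1 ∨ ¬p3, w0   [□-rule on 4 via w0Rw0]
8. ¬□¬(p3 ∨ p2), w0   [¬∧-rule on 6 (branches; this branch)]
9. ¬p3, w0   [∨-rule on 7 (branches; this branch)]
10. □¬(p3 ∨ p2), w1   [◇-rule on 5: fresh world w1, w0Rw1]
11. ¬((p1 ∨ ¬p3) ∧ □¬(p3 ∨ p2)), w1   [¬◇-rule on 3 via w0Rw1]
12. p1 ∨ ¬p3, w1   [□-rule on 4 via w0Rw1]
13. ¬(p3 ∨ p2), w1   [□-rule on 10 via w1Rw1]
14. ¬p3, w1   [¬∨-rule on 13]
15. ¬p2, w1   [¬∨-rule on 13]
16. ¬□¬(p3 ∨ p2), w1   [¬∧-rule on 11 (branches; this branch)]
17. p3 ∨ p2, w2   [¬□-rule on 8: fresh world w2, w0Rw2]
18. ¬((p1 ∨ ¬p3) ∧ □¬(p3 ∨ p2)), w2   [¬◇-rule on 3 via w0Rw2]
19. p1 ∨ ¬p3, w2   [□-rule on 4 via w0Rw2]
20. p2, w2   [∨-rule on 17 (branches; this branch)]
21. ¬□¬(p3 ∨ p2), w2   [¬∧-rule on 18 (branches; this branch)]
22. ¬p3, w2   [∨-rule on 19 (branches; this branch)]
23. p3 ∨ p2, w3   [¬□-rule on 16: fresh world w3, w1Rw3]
24. ¬(p3 ∨ p2), w3   [□-rule on 10 via w1Rw3]
25. ¬p3, w3   [¬∨-rule on 24]
26. ¬p2, w3   [¬∨-rule on 24]
27. p2, w3   [∨-rule on 23 (branches; this branch)]
Accessibility: w0Rw0, w0Rw1, w0Rw2, w1Rw1, w1Rw3, w2Rw2, w3Rw3
Branch closes: p2 and ¬p2 both at w3.
Every branch of the negation's tableau closes; the branch above is one of them.

Valid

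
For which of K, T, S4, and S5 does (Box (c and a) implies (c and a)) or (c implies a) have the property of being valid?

T-tableau for the negation not ((Box (c and a) implies (c and a)) or (c implies a)):
1. not ((Box (c and a) implies (c and a)) or (c implies a)), w0
2. not (Box (c and a) implies (c and a)), w0
3. not (c implies a), w0
4. Box (c and a), w0
5. not (c and a), w0
6. c, w0
7. not a, w0
8. c and a, w0
9. a, w0
Accessibility: w0Rw0
Branch closes: a and not a both at w0.
Every branch closes (one shown): valid in T, hence also in S4, S5 (every theorem of T is a theorem of S4 and S5).
K-tableau for the negation not ((Box (c and a) implies (c and a)) or (c implies a)):
1. not ((Box (c and a) implies (c and a)) or (c implies a)), w0
2. not (Box (c and a) implies (c and a)), w0
3. not (c implies a), w0
4. Box (c and a), w0
5. not (c and a), w0
6. c, w0
7. not a, w0
Complete open branch: countermodel on a K-frame, so not valid in K.

T, S4, S5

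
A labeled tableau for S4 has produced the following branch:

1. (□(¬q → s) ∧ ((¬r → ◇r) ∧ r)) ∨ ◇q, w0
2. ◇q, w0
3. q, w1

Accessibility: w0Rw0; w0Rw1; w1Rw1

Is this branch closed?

There is no literal clash: for every atom and world, at most one sign appears.

Not closed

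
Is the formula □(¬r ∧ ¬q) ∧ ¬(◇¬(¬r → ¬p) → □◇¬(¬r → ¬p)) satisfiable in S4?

1. □(¬r ∧ ¬q) ∧ ¬(◇¬(¬r → ¬p) → □◇¬(¬r → ¬p)), u
2. □(¬r ∧ ¬q), u
3. ¬(◇¬(¬r → ¬p) → □◇¬(¬r → ¬p)), u
4. ◇¬(¬r → ¬p), u
5. ¬□◇¬(¬r → ¬p), u
6. ¬r ∧ ¬q, u
7. ¬r, u
8. ¬q, u
9. ¬(¬r → ¬p), v
10. ¬r, v
11. p, v
12. ¬r ∧ ¬q, v
13. ¬q, v
14. ¬◇¬(¬r → ¬p), w
15. ¬r ∧ ¬q, w
16. ¬r, w
17. ¬q, w
18. ¬r → ¬p, w
19. ¬p, w
Accessibility: uRu, uRv, uRw, vRv, wRw

Yes, satisfiable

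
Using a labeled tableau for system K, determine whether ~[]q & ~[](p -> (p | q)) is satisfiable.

1. ~[]q & ~[](p -> (p | q)), 0
2. ~[]q, 0   [&-rule on 1]
3. ~[](p -> (p | q)), 0   [&-rule on 1]
4. ~q, 1   [~[]-rule on 2: fresh world 1, 0R1]
5. ~(p -> (p | q)), 2   [~[]-rule on 3: fresh world 2, 0R2]
6. p, 2   [~->-rule on 5]
7. ~(p | q), 2   [~->-rule on 5]
8. ~p, 2   [~|-rule on 7]
9. ~q, 2   [~|-rule on 7]
Accessibility: 0R1, 0R2
Branch closes: p and ~p both at 2.
All branches of the tableau close; one closing branch shown above.

No, unsatisfiable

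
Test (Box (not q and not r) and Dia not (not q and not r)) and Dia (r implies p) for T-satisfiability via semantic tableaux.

1. (Box (not q and not r) and Dia not (not q and not r)) and Dia (r implies p), u
2. Box (not q and not r) and Dia not (not q and not r), u
3. Dia (r implies p), u
4. Box (not q and not r), u
5. Dia not (not q and not r), u
6. not q and not r, u
7. not q, u
8. not r, u
9. r implies p, v
10. not q and not r, v
11. not q, v
12. not r, v
13. p, v
14. not (not q and not r), w
15. not q and not r, w
16. not q, w
17. not r, w
18. r, w
Accessibility: uRu, uRv, uRw, vRv, wRw
Branch closes: r and not r both at w.
All branches of the tableau close; one closing branch shown above.

Unsatisfiable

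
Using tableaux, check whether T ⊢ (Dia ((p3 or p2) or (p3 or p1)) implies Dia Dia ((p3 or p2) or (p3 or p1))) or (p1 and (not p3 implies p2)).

Tableau for the negation not ((Dia ((p3 or p2) or (p3 or p1)) implies Dia Dia ((p3 or p2) or (p3 or p1))) or (p1 and (not p3 implies p2))):
1. not ((Dia ((p3 or p2) or (p3 or p1)) implies Dia Dia ((p3 or p2) or (p3 or p1))) or (p1 and (not p3 implies p2))), u
2. not (Dia ((p3 or p2) or (p3 or p1)) implies Dia Dia ((p3 or p2) or (p3 or p1))), u   [neg-or-rule on 1]
3. not (p1 and (not p3 implies p2)), u   [neg-or-rule on 1]
4. Dia ((p3 or p2) or (p3 or p1)), u   [neg-implies-rule on 2]
5. not Dia Dia ((p3 or p2) or (p3 or p1)), u   [neg-implies-rule on 2]
6. not Dia ((p3 or p2) or (p3 or p1)), u   [neg-Dia-rule on 5 via uRu]
7. not ((p3 or p2) or (p3 or p1)), u   [neg-Dia-rule on 6 via uRu]
8. not (p3 or p2), u   [neg-or-rule on 7]
9. not (p3 or p1), u   [neg-or-rule on 7]
10. not p3, u   [neg-or-rule on 8]
11. not p2, u   [neg-or-rule on 8]
12. not p1, u   [neg-or-rule on 9]
13. not (not p3 implies p2), u   [neg-and-rule on 3 (branches; this branch)]
14. (p3 or p2) or (p3 or p1), v   [Dia-rule on 4: fresh world v, uRv]
15. not Dia ((p3 or p2) or (p3 or p1)), v   [neg-Dia-rule on 5 via uRv]
16. not ((p3 or p2) or (p3 or p1)), v   [neg-Dia-rule on 6 via uRv]
17. not (p3 or p2), v   [neg-or-rule on 16]
18. not (p3 or p1), v   [neg-or-rule on 16]
19. not p3, v   [neg-or-rule on 17]
20. not p2, v   [neg-or-rule on 17]
21. not p1, v   [neg-or-rule on 18]
22. p3 or p1, v   [or-rule on 14 (branches; this branch)]
23. p1, v   [or-rule on 22 (branches; this branch)]
Accessibility: uRu, uRv, vRv
Branch closes: p1 and not p1 both at v.
Every branch of the negation's tableau closes; the branch above is one of them.

Valid in T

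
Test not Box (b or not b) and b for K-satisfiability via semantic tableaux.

1. not Box (b or not b) and b, w0
2. not Box (b or not b), w0   [and-rule on 1]
3. b, w0   [and-rule on 1]
4. not (b or not b), w1   [neg-Box-rule on 2: fresh world w1, w0Rw1]
5. not b, w1   [neg-or-rule on 4]
6. b, w1   [neg-or-rule on 4]
Accessibility: w0Rw1
Branch closes: b and not b both at w1.
(One branch shown.) All branches close.

Unsatisfiable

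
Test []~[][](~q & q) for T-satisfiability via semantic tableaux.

1. []~[][](~q & q), w0
2. ~[][](~q & q), w0
3. ~[](~q & q), w1
4. ~[][](~q & q), w1
5. ~(~q & q), w2
6. ~q, w2
7. ~[](~q & q), w3
8. ~(~q & q), w4
9. ~q, w4
Accessibility: w0Rw0, w0Rw1, w1Rw1, w1Rw2, w1Rw3, w2Rw2, w3Rw3, w3Rw4, w4Rw4

Satisfiable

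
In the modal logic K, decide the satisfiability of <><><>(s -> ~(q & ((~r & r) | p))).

1. <><><>(s -> ~(q & ((~r & r) | p))), 0
2. <><>(s -> ~(q & ((~r & r) | p))), 1
3. <>(s -> ~(q & ((~r & r) | p))), 2
4. s -> ~(q & ((~r & r) | p)), 3
5. ~(q & ((~r & r) | p)), 3
6. ~((~r & r) | p), 3
7. ~(~r & r), 3
8. ~p, 3
9. ~r, 3
Accessibility: 0R1, 1R2, 2R3

Yes, satisfiable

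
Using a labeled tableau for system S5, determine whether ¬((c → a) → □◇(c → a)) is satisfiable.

Unsatisfiable

1. ¬((c → a) → □◇(c → a)), w0
2. c → a, w0
3. ¬□◇(c → a), w0
4. a, w0
5. ¬◇(c → a), w1
6. ¬(c → a), w0
7. c, w0
8. ¬a, w0
Accessibility: w0Rw0, w0Rw1, w1Rw0, w1Rw1
Branch closes: a and ¬a both at w0.
All branches of the tableau close; one closing branch shown above.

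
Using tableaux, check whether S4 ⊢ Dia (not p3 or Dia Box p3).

Yes, valid

Tableau for the negation not Dia (not p3 or Dia Box p3):
1. not Dia (not p3 or Dia Box p3), 0
2. not (not p3 or Dia Box p3), 0   [neg-Dia-rule on 1 via 0R0]
3. p3, 0   [neg-or-rule on 2]
4. not Dia Box p3, 0   [neg-or-rule on 2]
5. not Box p3, 0   [neg-Dia-rule on 4 via 0R0]
6. not p3, 1   [neg-Box-rule on 5: fresh world 1, 0R1]
7. not (not p3 or Dia Box p3), 1   [neg-Dia-rule on 1 via 0R1]
8. p3, 1   [neg-or-rule on 7]
9. not Dia Box p3, 1   [neg-or-rule on 7]
Accessibility: 0R0, 0R1, 1R1
Branch closes: p3 and not p3 both at 1.
Every branch of the negation's tableau closes; the branch above is one of them.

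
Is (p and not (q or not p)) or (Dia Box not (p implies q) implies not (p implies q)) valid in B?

Valid in B

Tableau for the negation not ((p and not (q or not p)) or (Dia Box not (p implies q) implies not (p implies q))):
1. not ((p and not (q or not p)) or (Dia Box not (p implies q) implies not (p implies q))), w0
2. not (p and not (q or not p)), w0
3. not (Dia Box not (p implies q) implies not (p implies q)), w0
4. Dia Box not (p implies q), w0
5. p implies q, w0
6. q or not p, w0
7. q, w0
8. not p, w0
9. Box not (p implies q), w1
10. not (p implies q), w0
11. p, w0
12. not q, w0
Accessibility: w0Rw0, w0Rw1, w1Rw0, w1Rw1
Branch closes: p and not p both at w0.
All branches of the negation close; one closing branch shown above.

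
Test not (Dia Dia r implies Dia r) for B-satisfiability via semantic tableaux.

Satisfiable

1. not (Dia Dia r implies Dia r), w0
2. Dia Dia r, w0
3. not Dia r, w0
4. not r, w0
5. Dia r, w1
6. not r, w1
7. r, w2
Accessibility: w0Rw0, w0Rw1, w1Rw0, w1Rw1, w1Rw2, w2Rw1, w2Rw2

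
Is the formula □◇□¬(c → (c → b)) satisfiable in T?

1. □◇□¬(c → (c → b)), w0
2. ◇□¬(c → (c → b)), w0
3. □¬(c → (c → b)), w1
4. ◇□¬(c → (c → b)), w1
5. ¬(c → (c → b)), w1
6. c, w1
7. ¬(c → b), w1
8. ¬b, w1
9. □¬(c → (c → b)), w2
10. ¬(c → (c → b)), w2
11. c, w2
12. ¬(c → b), w2
13. ¬b, w2
Accessibility: w0Rw0, w0Rw1, w1Rw1, w1Rw2, w2Rw2

Yes, satisfiable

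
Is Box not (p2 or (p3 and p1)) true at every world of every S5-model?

Not valid

Tableau for the negation not Box not (p2 or (p3 and p1)):
1. not Box not (p2 or (p3 and p1)), u
2. p2 or (p3 and p1), v
3. p3 and p1, v
4. p3, v
5. p1, v
Accessibility: uRu, uRv, vRu, vRv
The negation has an open branch (countermodel exists).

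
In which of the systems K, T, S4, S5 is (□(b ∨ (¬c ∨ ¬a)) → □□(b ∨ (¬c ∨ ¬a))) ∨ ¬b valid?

T-tableau for the negation ¬((□(b ∨ (¬c ∨ ¬a)) → □□(b ∨ (¬c ∨ ¬a))) ∨ ¬b):
1. ¬((□(b ∨ (¬c ∨ ¬a)) → □□(b ∨ (¬c ∨ ¬a))) ∨ ¬b), u
2. ¬(□(b ∨ (¬c ∨ ¬a)) → □□(b ∨ (¬c ∨ ¬a))), u
3. b, u
4. □(b ∨ (¬c ∨ ¬a)), u
5. ¬□□(b ∨ (¬c ∨ ¬a)), u
6. b ∨ (¬c ∨ ¬a), u
7. ¬c ∨ ¬a, u
8. ¬a, u
9. ¬□(b ∨ (¬c ∨ ¬a)), v
10. b ∨ (¬c ∨ ¬a), v
11. ¬c ∨ ¬a, v
12. ¬a, v
13. ¬(b ∨ (¬c ∨ ¬a)), w
14. ¬b, w
15. ¬(¬c ∨ ¬a), w
16. c, w
17. a, w
Accessibility: uRu, uRv, vRv, vRw, wRw
Complete open branch: countermodel on a T-frame, so not valid in T, nor in K (the same frame is also a K-frame).
S4-tableau for the negation ¬((□(b ∨ (¬c ∨ ¬a)) → □□(b ∨ (¬c ∨ ¬a))) ∨ ¬b):
1. ¬((□(b ∨ (¬c ∨ ¬a)) → □□(b ∨ (¬c ∨ ¬a))) ∨ ¬b), u
2. ¬(□(b ∨ (¬c ∨ ¬a)) → □□(b ∨ (¬c ∨ ¬a))), u
3. b, u
4. □(b ∨ (¬c ∨ ¬a)), u
5. ¬□□(b ∨ (¬c ∨ ¬a)), u
6. b ∨ (¬c ∨ ¬a), u
7. ¬c ∨ ¬a, u
8. ¬a, u
9. ¬□(b ∨ (¬c ∨ ¬a)), v
10. b ∨ (¬c ∨ ¬a), v
11. ¬c ∨ ¬a, v
12. ¬a, v
13. ¬(b ∨ (¬c ∨ ¬a)), w
14. ¬b, w
15. ¬(¬c ∨ ¬a), w
16. c, w
17. a, w
18. b ∨ (¬c ∨ ¬a), w
19. ¬c ∨ ¬a, w
20. ¬a, w
Accessibility: uRu, uRv, uRw, vRv, vRw, wRw
Branch closes: a and ¬a both at w.
Every branch closes (one shown): valid in S4, hence also in S5 (every theorem of S4 is a theorem of S5).

S4, S5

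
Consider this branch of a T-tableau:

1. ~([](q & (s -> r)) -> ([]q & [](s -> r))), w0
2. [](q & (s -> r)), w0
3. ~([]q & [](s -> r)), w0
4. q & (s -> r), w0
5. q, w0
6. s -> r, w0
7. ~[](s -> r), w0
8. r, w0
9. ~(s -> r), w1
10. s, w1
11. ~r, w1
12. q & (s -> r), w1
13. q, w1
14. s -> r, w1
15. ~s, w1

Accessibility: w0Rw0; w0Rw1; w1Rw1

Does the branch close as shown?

Both s and ~s appear at w1.

Yes, closed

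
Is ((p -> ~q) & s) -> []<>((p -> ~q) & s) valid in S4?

Tableau for the negation ~(((p -> ~q) & s) -> []<>((p -> ~q) & s)):
1. ~(((p -> ~q) & s) -> []<>((p -> ~q) & s)), u
2. (p -> ~q) & s, u   [~->-rule on 1]
3. ~[]<>((p -> ~q) & s), u   [~->-rule on 1]
4. p -> ~q, u   [&-rule on 2]
5. s, u   [&-rule on 2]
6. ~q, u   [->-rule on 4 (branches; this branch)]
7. ~<>((p -> ~q) & s), v   [~[]-rule on 3: fresh world v, uRv]
8. ~((p -> ~q) & s), v   [~<>-rule on 7 via vRv]
9. ~s, v   [~&-rule on 8 (branches; this branch)]
Accessibility: uRu, uRv, vRv
The negation has an open branch (countermodel exists).

Not valid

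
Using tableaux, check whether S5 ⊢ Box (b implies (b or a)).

Tableau for the negation not Box (b implies (b or a)):
1. not Box (b implies (b or a)), u
2. not (b implies (b or a)), v
3. b, v
4. not (b or a), v
5. not b, v
6. not a, v
Accessibility: uRu, uRv, vRu, vRv
Branch closes: b and not b both at v.
Every branch of the negation's tableau closes; the branch above is one of them.

Yes, valid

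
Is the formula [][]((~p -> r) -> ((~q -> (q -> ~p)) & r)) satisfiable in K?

1. [][]((~p -> r) -> ((~q -> (q -> ~p)) & r)), w0

Yes, satisfiable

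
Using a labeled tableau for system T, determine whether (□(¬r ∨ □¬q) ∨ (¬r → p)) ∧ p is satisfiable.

1. (□(¬r ∨ □¬q) ∨ (¬r → p)) ∧ p, 0
2. □(¬r ∨ □¬q) ∨ (¬r → p), 0
3. p, 0
4. ¬r → p, 0
Accessibility: 0R0

Satisfiable (open branch found)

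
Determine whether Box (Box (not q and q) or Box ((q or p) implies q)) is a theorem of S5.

No, not valid

Tableau for the negation not Box (Box (not q and q) or Box ((q or p) implies q)):
1. not Box (Box (not q and q) or Box ((q or p) implies q)), u
2. not (Box (not q and q) or Box ((q or p) implies q)), v   [neg-Box-rule on 1: fresh world v, uRv]
3. not Box (not q and q), v   [neg-or-rule on 2]
4. not Box ((q or p) implies q), v   [neg-or-rule on 2]
5. not (not q and q), w   [neg-Box-rule on 3: fresh world w, vRw]
6. not q, w   [neg-and-rule on 5 (branches; this branch)]
7. not ((q or p) implies q), x   [neg-Box-rule on 4: fresh world x, vRx]
8. q or p, x   [neg-implies-rule on 7]
9. not q, x   [neg-implies-rule on 7]
10. p, x   [or-rule on 8 (branches; this branch)]
Accessibility: uRu, uRv, uRw, uRx, vRu, vRv, vRw, vRx, wRu, wRv, wRw, wRx, xRu, xRv, xRw, xRx
The negation has an open branch (countermodel exists).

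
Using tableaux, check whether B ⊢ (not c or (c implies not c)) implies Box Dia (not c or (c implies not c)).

Valid in B

Tableau for the negation not ((not c or (c implies not c)) implies Box Dia (not c or (c implies not c))):
1. not ((not c or (c implies not c)) implies Box Dia (not c or (c implies not c))), u
2. not c or (c implies not c), u
3. not Box Dia (not c or (c implies not c)), u
4. c implies not c, u
5. not c, u
6. not Dia (not c or (c implies not c)), v
7. not (not c or (c implies not c)), u
8. c, u
9. not (c implies not c), u
Accessibility: uRu, uRv, vRu, vRv
Branch closes: c and not c both at u.
All branches of the negation close; one closing branch shown above.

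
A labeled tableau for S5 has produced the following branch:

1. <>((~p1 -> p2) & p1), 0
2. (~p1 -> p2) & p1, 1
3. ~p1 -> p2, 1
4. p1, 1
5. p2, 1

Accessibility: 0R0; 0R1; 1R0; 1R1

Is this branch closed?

Not closed

There is no literal clash: for every atom and world, at most one sign appears.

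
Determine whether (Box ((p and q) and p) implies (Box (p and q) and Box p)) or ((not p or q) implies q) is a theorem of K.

Valid in K

Tableau for the negation not ((Box ((p and q) and p) implies (Box (p and q) and Box p)) or ((not p or q) implies q)):
1. not ((Box ((p and q) and p) implies (Box (p and q) and Box p)) or ((not p or q) implies q)), u
2. not (Box ((p and q) and p) implies (Box (p and q) and Box p)), u
3. not ((not p or q) implies q), u
4. Box ((p and q) and p), u
5. not (Box (p and q) and Box p), u
6. not p or q, u
7. not q, u
8. not Box (p and q), u
9. not p, u
10. not (p and q), v
11. (p and q) and p, v
12. p and q, v
13. p, v
14. q, v
15. not q, v
Accessibility: uRv
Branch closes: q and not q both at v.
All branches of the negation close; one closing branch shown above.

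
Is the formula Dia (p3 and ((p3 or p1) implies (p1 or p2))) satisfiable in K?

1. Dia (p3 and ((p3 or p1) implies (p1 or p2))), w0
2. p3 and ((p3 or p1) implies (p1 or p2)), w1
3. p3, w1
4. (p3 or p1) implies (p1 or p2), w1
5. p1 or p2, w1
6. p2, w1
Accessibility: w0Rw1

Satisfiable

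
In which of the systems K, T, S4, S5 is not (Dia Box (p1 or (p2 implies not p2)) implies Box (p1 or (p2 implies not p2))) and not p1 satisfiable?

S5-tableau for the formula:
1. not (Dia Box (p1 or (p2 implies not p2)) implies Box (p1 or (p2 implies not p2))) and not p1, u
2. not (Dia Box (p1 or (p2 implies not p2)) implies Box (p1 or (p2 implies not p2))), u
3. not p1, u
4. Dia Box (p1 or (p2 implies not p2)), u
5. not Box (p1 or (p2 implies not p2)), u
6. Box (p1 or (p2 implies not p2)), v
7. p1 or (p2 implies not p2), u
8. p1 or (p2 implies not p2), v
9. p2 implies not p2, u
10. p2 implies not p2, v
11. not p2, u
12. not p2, v
13. not (p1 or (p2 implies not p2)), w
14. not p1, w
15. not (p2 implies not p2), w
16. p2, w
17. p1 or (p2 implies not p2), w
18. p2 implies not p2, w
19. not p2, w
Accessibility: uRu, uRv, uRw, vRu, vRv, vRw, wRu, wRv, wRw
Branch closes: p2 and not p2 both at w.
Every branch closes (one shown): unsatisfiable in S5.
S4-tableau for the formula:
1. not (Dia Box (p1 or (p2 implies not p2)) implies Box (p1 or (p2 implies not p2))) and not p1, u
2. not (Dia Box (p1 or (p2 implies not p2)) implies Box (p1 or (p2 implies not p2))), u
3. not p1, u
4. Dia Box (p1 or (p2 implies not p2)), u
5. not Box (p1 or (p2 implies not p2)), u
6. Box (p1 or (p2 implies not p2)), v
7. p1 or (p2 implies not p2), v
8. p2 implies not p2, v
9. not p2, v
10. not (p1 or (p2 implies not p2)), w
11. not p1, w
12. not (p2 implies not p2), w
13. p2, w
Accessibility: uRu, uRv, uRw, vRv, wRw
Complete open branch: satisfiable in S4, hence also in K, T (this S4-model is also a K-model and a T-model).

K, T, S4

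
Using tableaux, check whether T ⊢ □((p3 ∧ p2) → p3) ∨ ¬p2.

Yes, valid

Tableau for the negation ¬(□((p3 ∧ p2) → p3) ∨ ¬p2):
1. ¬(□((p3 ∧ p2) → p3) ∨ ¬p2), 0
2. ¬□((p3 ∧ p2) → p3), 0   [¬∨-rule on 1]
3. p2, 0   [¬∨-rule on 1]
4. ¬((p3 ∧ p2) → p3), 1   [¬□-rule on 2: fresh world 1, 0R1]
5. p3 ∧ p2, 1   [¬→-rule on 4]
6. ¬p3, 1   [¬→-rule on 4]
7. p3, 1   [∧-rule on 5]
8. p2, 1   [∧-rule on 5]
Accessibility: 0R0, 0R1, 1R1
Branch closes: p3 and ¬p3 both at 1.
Every branch of the negation's tableau closes; the branch above is one of them.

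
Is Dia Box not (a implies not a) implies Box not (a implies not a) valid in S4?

Tableau for the negation not (Dia Box not (a implies not a) implies Box not (a implies not a)):
1. not (Dia Box not (a implies not a) implies Box not (a implies not a)), w0
2. Dia Box not (a implies not a), w0   [neg-implies-rule on 1]
3. not Box not (a implies not a), w0   [neg-implies-rule on 1]
4. Box not (a implies not a), w1   [Dia-rule on 2: fresh world w1, w0Rw1]
5. not (a implies not a), w1   [Box-rule on 4 via w1Rw1]
6. a, w1   [neg-implies-rule on 5]
7. a implies not a, w2   [neg-Box-rule on 3: fresh world w2, w0Rw2]
8. not a, w2   [implies-rule on 7 (branches; this branch)]
Accessibility: w0Rw0, w0Rw1, w0Rw2, w1Rw1, w2Rw2
The negation has an open branch (countermodel exists).

Invalid (countermodel exists)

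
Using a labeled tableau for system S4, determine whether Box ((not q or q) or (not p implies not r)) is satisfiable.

1. Box ((not q or q) or (not p implies not r)), w0
2. (not q or q) or (not p implies not r), w0   [Box-rule on 1 via w0Rw0]
3. not p implies not r, w0   [or-rule on 2 (branches; this branch)]
4. not r, w0   [implies-rule on 3 (branches; this branch)]
Accessibility: w0Rw0

Satisfiable (open branch found)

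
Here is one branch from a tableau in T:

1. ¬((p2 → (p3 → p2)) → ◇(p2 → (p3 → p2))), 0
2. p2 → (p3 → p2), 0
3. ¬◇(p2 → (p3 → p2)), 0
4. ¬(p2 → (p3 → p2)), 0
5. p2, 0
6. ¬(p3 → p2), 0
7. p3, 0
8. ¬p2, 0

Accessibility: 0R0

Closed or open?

Closed

Both p2 and ¬p2 appear at 0.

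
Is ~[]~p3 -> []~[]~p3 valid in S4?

Invalid (countermodel exists)

Tableau for the negation ~(~[]~p3 -> []~[]~p3):
1. ~(~[]~p3 -> []~[]~p3), u
2. ~[]~p3, u
3. ~[]~[]~p3, u
4. p3, v
5. []~p3, w
6. ~p3, w
Accessibility: uRu, uRv, uRw, vRv, wRw
The negation has an open branch (countermodel exists).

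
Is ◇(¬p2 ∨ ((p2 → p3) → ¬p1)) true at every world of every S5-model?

Tableau for the negation ¬◇(¬p2 ∨ ((p2 → p3) → ¬p1)):
1. ¬◇(¬p2 ∨ ((p2 → p3) → ¬p1)), 0
2. ¬(¬p2 ∨ ((p2 → p3) → ¬p1)), 0
3. p2, 0
4. ¬((p2 → p3) → ¬p1), 0
5. p2 → p3, 0
6. p1, 0
7. p3, 0
Accessibility: 0R0
The negation has an open branch (countermodel exists).

Not valid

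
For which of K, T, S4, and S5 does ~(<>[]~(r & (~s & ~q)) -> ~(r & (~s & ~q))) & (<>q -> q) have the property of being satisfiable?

K, T, S4

S5-tableau for the formula:
1. ~(<>[]~(r & (~s & ~q)) -> ~(r & (~s & ~q))) & (<>q -> q), 0
2. ~(<>[]~(r & (~s & ~q)) -> ~(r & (~s & ~q))), 0
3. <>q -> q, 0
4. <>[]~(r & (~s & ~q)), 0
5. r & (~s & ~q), 0
6. r, 0
7. ~s & ~q, 0
8. ~s, 0
9. ~q, 0
10. ~<>q, 0
11. []~(r & (~s & ~q)), 1
12. ~q, 1
13. ~(r & (~s & ~q)), 0
14. ~(r & (~s & ~q)), 1
15. ~(~s & ~q), 0
16. ~(~s & ~q), 1
17. q, 0
Accessibility: 0R0, 0R1, 1R0, 1R1
Branch closes: q and ~q both at 0.
Every branch closes (one shown): unsatisfiable in S5.
S4-tableau for the formula:
1. ~(<>[]~(r & (~s & ~q)) -> ~(r & (~s & ~q))) & (<>q -> q), 0
2. ~(<>[]~(r & (~s & ~q)) -> ~(r & (~s & ~q))), 0
3. <>q -> q, 0
4. <>[]~(r & (~s & ~q)), 0
5. r & (~s & ~q), 0
6. r, 0
7. ~s & ~q, 0
8. ~s, 0
9. ~q, 0
10. ~<>q, 0
11. []~(r & (~s & ~q)), 1
12. ~q, 1
13. ~(r & (~s & ~q)), 1
14. ~(~s & ~q), 1
15. s, 1
Accessibility: 0R0, 0R1, 1R1
Complete open branch: satisfiable in S4, hence also in K, T (this S4-model is also a K-model and a T-model).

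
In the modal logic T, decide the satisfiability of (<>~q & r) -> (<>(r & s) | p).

Yes, satisfiable

1. (<>~q & r) -> (<>(r & s) | p), u
2. <>(r & s) | p, u   [->-rule on 1 (branches; this branch)]
3. p, u   [|-rule on 2 (branches; this branch)]
Accessibility: uRu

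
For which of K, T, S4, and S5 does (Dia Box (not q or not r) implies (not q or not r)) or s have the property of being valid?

S5-tableau for the negation not ((Dia Box (not q or not r) implies (not q or not r)) or s):
1. not ((Dia Box (not q or not r) implies (not q or not r)) or s), u
2. not (Dia Box (not q or not r) implies (not q or not r)), u   [neg-or-rule on 1]
3. not s, u   [neg-or-rule on 1]
4. Dia Box (not q or not r), u   [neg-implies-rule on 2]
5. not (not q or not r), u   [neg-implies-rule on 2]
6. q, u   [neg-or-rule on 5]
7. r, u   [neg-or-rule on 5]
8. Box (not q or not r), v   [Dia-rule on 4: fresh world v, uRv]
9. not q or not r, u   [Box-rule on 8 via vRu]
10. not q or not r, v   [Box-rule on 8 via vRv]
11. not r, u   [or-rule on 9 (branches; this branch)]
Accessibility: uRu, uRv, vRu, vRv
Branch closes: r and not r both at u.
Every branch closes (one shown): valid in S5.
S4-tableau for the negation not ((Dia Box (not q or not r) implies (not q or not r)) or s):
1. not ((Dia Box (not q or not r) implies (not q or not r)) or s), u
2. not (Dia Box (not q or not r) implies (not q or not r)), u   [neg-or-rule on 1]
3. not s, u   [neg-or-rule on 1]
4. Dia Box (not q or not r), u   [neg-implies-rule on 2]
5. not (not q or not r), u   [neg-implies-rule on 2]
6. q, u   [neg-or-rule on 5]
7. r, u   [neg-or-rule on 5]
8. Box (not q or not r), v   [Dia-rule on 4: fresh world v, uRv]
9. not q or not r, v   [Box-rule on 8 via vRv]
10. not r, v   [or-rule on 9 (branches; this branch)]
Accessibility: uRu, uRv, vRv
Complete open branch: countermodel on an S4-frame, so not valid in S4, nor in K, T (the same frame is also a K-frame and a T-frame).

S5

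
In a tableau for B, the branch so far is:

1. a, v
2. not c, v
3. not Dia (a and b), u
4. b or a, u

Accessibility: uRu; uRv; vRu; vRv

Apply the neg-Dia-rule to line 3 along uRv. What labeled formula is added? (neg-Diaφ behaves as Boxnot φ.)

not (a and b), v

neg-Diaφ behaves as Boxnot φ: propagate the negated body to each accessible world.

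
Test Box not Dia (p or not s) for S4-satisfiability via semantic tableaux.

Yes, satisfiable

1. Box not Dia (p or not s), u
2. not Dia (p or not s), u
3. not (p or not s), u
4. not p, u
5. s, u
Accessibility: uRu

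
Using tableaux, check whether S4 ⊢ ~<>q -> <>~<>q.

Valid in S4

Tableau for the negation ~(~<>q -> <>~<>q):
1. ~(~<>q -> <>~<>q), u
2. ~<>q, u   [~->-rule on 1]
3. ~<>~<>q, u   [~->-rule on 1]
4. ~q, u   [~<>-rule on 2 via uRu]
5. <>q, u   [~<>-rule on 3 via uRu]
6. q, v   [<>-rule on 5: fresh world v, uRv]
7. ~q, v   [~<>-rule on 2 via uRv]
Accessibility: uRu, uRv, vRv
Branch closes: q and ~q both at v.
All branches of the negation close; one closing branch shown above.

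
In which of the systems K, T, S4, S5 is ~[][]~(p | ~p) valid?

T-tableau for the negation [][]~(p | ~p):
1. [][]~(p | ~p), 0
2. []~(p | ~p), 0   [[]-rule on 1 via 0R0]
3. ~(p | ~p), 0   [[]-rule on 2 via 0R0]
4. ~p, 0   [~|-rule on 3]
5. p, 0   [~|-rule on 3]
Accessibility: 0R0
Branch closes: p and ~p both at 0.
Every branch closes (one shown): valid in T, hence also in S4, S5 (every theorem of T is a theorem of S4 and S5).
K-tableau for the negation [][]~(p | ~p):
1. [][]~(p | ~p), 0
Complete open branch: countermodel on a K-frame, so not valid in K.

T, S4, S5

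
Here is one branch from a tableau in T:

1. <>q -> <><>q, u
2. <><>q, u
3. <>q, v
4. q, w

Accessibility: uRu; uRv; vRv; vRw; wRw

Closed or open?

No world carries both an atom and its negation.

Not closed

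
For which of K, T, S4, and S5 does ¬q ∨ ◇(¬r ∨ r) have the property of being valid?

T, S4, S5

K-tableau for the negation ¬(¬q ∨ ◇(¬r ∨ r)):
1. ¬(¬q ∨ ◇(¬r ∨ r)), 0
2. q, 0
3. ¬◇(¬r ∨ r), 0
Complete open branch: countermodel on a K-frame, so not valid in K.
T-tableau for the negation ¬(¬q ∨ ◇(¬r ∨ r)):
1. ¬(¬q ∨ ◇(¬r ∨ r)), 0
2. q, 0
3. ¬◇(¬r ∨ r), 0
4. ¬(¬r ∨ r), 0
5. r, 0
6. ¬r, 0
Accessibility: 0R0
Branch closes: r and ¬r both at 0.
Every branch closes (one shown): valid in T, hence also in S4, S5 (every theorem of T is a theorem of S4 and S5).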